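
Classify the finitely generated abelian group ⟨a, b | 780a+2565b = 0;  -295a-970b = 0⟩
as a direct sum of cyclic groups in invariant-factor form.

Answer: M ≅ ℤ/5 ⊕ ℤ/15

Derivation:
rank_ℚ(R)=2; free=2−2=0
SNF(R) diag = [5, 15] → torsion [5, 15]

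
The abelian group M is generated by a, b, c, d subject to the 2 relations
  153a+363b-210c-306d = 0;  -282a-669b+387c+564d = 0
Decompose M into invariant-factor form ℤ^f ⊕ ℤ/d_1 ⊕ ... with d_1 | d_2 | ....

Answer: M ≅ ℤ^2 ⊕ ℤ/3 ⊕ ℤ/3

Derivation:
rank_ℚ(R)=2; free=4−2=2
SNF(R) diag = [3, 3] → torsion [3, 3]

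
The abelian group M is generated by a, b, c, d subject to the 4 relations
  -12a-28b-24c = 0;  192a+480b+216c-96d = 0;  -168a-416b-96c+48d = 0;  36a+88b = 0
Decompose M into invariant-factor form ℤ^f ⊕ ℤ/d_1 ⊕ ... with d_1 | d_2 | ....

Answer: M ≅ ℤ/4 ⊕ ℤ/12 ⊕ ℤ/24 ⊕ ℤ/48

Derivation:
rank_ℚ(R)=4; free=4−4=0
SNF(R) diag = [4, 12, 24, 48] → torsion [4, 12, 24, 48]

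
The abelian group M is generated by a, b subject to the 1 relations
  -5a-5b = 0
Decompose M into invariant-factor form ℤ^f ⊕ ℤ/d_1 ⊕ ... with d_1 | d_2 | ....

Answer: M ≅ ℤ^1 ⊕ ℤ/5

Derivation:
rank_ℚ(R)=1; free=2−1=1
SNF(R) diag = [5] → torsion [5]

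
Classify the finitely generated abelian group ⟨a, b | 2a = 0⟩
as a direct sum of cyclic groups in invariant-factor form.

rank_ℚ(R)=1; free=2−1=1
SNF(R) diag = [2] → torsion [2]

Answer: M ≅ ℤ^1 ⊕ ℤ/2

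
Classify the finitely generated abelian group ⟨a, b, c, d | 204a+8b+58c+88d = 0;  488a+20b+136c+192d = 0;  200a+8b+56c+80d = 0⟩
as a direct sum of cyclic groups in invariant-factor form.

rank_ℚ(R)=3; free=4−3=1
SNF(R) diag = [2, 4, 8] → torsion [2, 4, 8]

Answer: M ≅ ℤ^1 ⊕ ℤ/2 ⊕ ℤ/4 ⊕ ℤ/8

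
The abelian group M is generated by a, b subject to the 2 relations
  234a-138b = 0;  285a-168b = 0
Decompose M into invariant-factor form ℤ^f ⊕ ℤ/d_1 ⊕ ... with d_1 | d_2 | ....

rank_ℚ(R)=2; free=2−2=0
SNF(R) diag = [3, 6] → torsion [3, 6]

Answer: M ≅ ℤ/3 ⊕ ℤ/6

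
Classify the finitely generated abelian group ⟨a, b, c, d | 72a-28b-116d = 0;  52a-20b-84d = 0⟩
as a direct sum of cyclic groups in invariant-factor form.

rank_ℚ(R)=2; free=4−2=2
SNF(R) diag = [4, 4] → torsion [4, 4]

Answer: M ≅ ℤ^2 ⊕ ℤ/4 ⊕ ℤ/4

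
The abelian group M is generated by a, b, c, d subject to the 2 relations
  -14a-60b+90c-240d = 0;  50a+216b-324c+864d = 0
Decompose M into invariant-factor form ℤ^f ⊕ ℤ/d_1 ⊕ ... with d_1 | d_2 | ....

Answer: M ≅ ℤ^2 ⊕ ℤ/2 ⊕ ℤ/6

Derivation:
rank_ℚ(R)=2; free=4−2=2
SNF(R) diag = [2, 6] → torsion [2, 6]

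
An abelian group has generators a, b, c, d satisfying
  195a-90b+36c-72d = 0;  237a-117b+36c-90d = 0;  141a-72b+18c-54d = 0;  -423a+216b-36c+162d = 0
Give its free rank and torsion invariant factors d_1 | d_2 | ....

rank_ℚ(R)=4; free=4−4=0
SNF(R) diag = [3, 9, 18, 18] → torsion [3, 9, 18, 18]

Answer: M ≅ ℤ/3 ⊕ ℤ/9 ⊕ ℤ/18 ⊕ ℤ/18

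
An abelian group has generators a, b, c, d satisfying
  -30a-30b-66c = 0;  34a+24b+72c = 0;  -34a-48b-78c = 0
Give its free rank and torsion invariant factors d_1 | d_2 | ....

rank_ℚ(R)=3; free=4−3=1
SNF(R) diag = [2, 6, 18] → torsion [2, 6, 18]

Answer: M ≅ ℤ^1 ⊕ ℤ/2 ⊕ ℤ/6 ⊕ ℤ/18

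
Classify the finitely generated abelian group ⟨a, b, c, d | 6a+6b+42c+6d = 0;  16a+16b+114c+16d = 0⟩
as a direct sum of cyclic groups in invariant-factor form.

Answer: M ≅ ℤ^2 ⊕ ℤ/2 ⊕ ℤ/6

Derivation:
rank_ℚ(R)=2; free=4−2=2
SNF(R) diag = [2, 6] → torsion [2, 6]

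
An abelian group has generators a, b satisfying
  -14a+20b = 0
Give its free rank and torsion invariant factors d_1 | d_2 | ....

rank_ℚ(R)=1; free=2−1=1
SNF(R) diag = [2] → torsion [2]

Answer: M ≅ ℤ^1 ⊕ ℤ/2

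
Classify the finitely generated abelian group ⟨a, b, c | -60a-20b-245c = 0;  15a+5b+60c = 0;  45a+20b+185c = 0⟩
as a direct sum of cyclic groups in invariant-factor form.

Answer: M ≅ ℤ/5 ⊕ ℤ/5 ⊕ ℤ/15

Derivation:
rank_ℚ(R)=3; free=3−3=0
SNF(R) diag = [5, 5, 15] → torsion [5, 5, 15]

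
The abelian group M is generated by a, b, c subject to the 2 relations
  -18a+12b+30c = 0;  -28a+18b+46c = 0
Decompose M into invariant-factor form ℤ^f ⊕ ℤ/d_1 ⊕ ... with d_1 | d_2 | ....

rank_ℚ(R)=2; free=3−2=1
SNF(R) diag = [2, 6] → torsion [2, 6]

Answer: M ≅ ℤ^1 ⊕ ℤ/2 ⊕ ℤ/6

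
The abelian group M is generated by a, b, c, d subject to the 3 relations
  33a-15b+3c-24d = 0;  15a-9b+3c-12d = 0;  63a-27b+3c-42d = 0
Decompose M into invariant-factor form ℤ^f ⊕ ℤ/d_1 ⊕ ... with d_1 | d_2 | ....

rank_ℚ(R)=3; free=4−3=1
SNF(R) diag = [3, 6, 6] → torsion [3, 6, 6]

Answer: M ≅ ℤ^1 ⊕ ℤ/3 ⊕ ℤ/6 ⊕ ℤ/6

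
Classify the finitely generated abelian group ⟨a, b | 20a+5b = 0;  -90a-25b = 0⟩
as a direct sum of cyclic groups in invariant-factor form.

rank_ℚ(R)=2; free=2−2=0
SNF(R) diag = [5, 10] → torsion [5, 10]

Answer: M ≅ ℤ/5 ⊕ ℤ/10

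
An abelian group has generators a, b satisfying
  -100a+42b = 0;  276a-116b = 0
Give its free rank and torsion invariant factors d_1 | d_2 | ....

rank_ℚ(R)=2; free=2−2=0
SNF(R) diag = [2, 4] → torsion [2, 4]

Answer: M ≅ ℤ/2 ⊕ ℤ/4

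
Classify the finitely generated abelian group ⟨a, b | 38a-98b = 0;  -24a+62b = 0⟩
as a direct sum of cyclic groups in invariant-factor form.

Answer: M ≅ ℤ/2 ⊕ ℤ/2

Derivation:
rank_ℚ(R)=2; free=2−2=0
SNF(R) diag = [2, 2] → torsion [2, 2]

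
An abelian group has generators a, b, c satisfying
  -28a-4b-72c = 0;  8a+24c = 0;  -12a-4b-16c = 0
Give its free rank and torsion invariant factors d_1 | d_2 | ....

rank_ℚ(R)=3; free=3−3=0
SNF(R) diag = [4, 8, 8] → torsion [4, 8, 8]

Answer: M ≅ ℤ/4 ⊕ ℤ/8 ⊕ ℤ/8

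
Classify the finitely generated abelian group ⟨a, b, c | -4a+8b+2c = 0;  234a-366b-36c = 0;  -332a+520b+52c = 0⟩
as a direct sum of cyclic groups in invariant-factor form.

rank_ℚ(R)=3; free=3−3=0
SNF(R) diag = [2, 6, 12] → torsion [2, 6, 12]

Answer: M ≅ ℤ/2 ⊕ ℤ/6 ⊕ ℤ/12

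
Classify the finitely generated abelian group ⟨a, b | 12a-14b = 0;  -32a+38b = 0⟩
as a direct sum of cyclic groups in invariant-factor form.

rank_ℚ(R)=2; free=2−2=0
SNF(R) diag = [2, 4] → torsion [2, 4]

Answer: M ≅ ℤ/2 ⊕ ℤ/4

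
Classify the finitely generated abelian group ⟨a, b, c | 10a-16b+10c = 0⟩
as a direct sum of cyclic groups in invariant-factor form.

Answer: M ≅ ℤ^2 ⊕ ℤ/2

Derivation:
rank_ℚ(R)=1; free=3−1=2
SNF(R) diag = [2] → torsion [2]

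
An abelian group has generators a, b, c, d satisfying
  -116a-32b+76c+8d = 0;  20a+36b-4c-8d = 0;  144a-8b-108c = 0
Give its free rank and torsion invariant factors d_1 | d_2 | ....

rank_ℚ(R)=3; free=4−3=1
SNF(R) diag = [4, 4, 12] → torsion [4, 4, 12]

Answer: M ≅ ℤ^1 ⊕ ℤ/4 ⊕ ℤ/4 ⊕ ℤ/12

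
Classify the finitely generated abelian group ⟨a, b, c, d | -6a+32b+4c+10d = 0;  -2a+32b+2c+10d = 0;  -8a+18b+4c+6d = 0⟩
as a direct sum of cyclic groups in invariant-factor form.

Answer: M ≅ ℤ^1 ⊕ ℤ/2 ⊕ ℤ/2 ⊕ ℤ/6

Derivation:
rank_ℚ(R)=3; free=4−3=1
SNF(R) diag = [2, 2, 6] → torsion [2, 2, 6]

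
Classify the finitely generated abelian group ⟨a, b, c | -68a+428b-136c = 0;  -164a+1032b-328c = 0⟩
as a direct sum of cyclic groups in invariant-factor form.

rank_ℚ(R)=2; free=3−2=1
SNF(R) diag = [4, 4] → torsion [4, 4]

Answer: M ≅ ℤ^1 ⊕ ℤ/4 ⊕ ℤ/4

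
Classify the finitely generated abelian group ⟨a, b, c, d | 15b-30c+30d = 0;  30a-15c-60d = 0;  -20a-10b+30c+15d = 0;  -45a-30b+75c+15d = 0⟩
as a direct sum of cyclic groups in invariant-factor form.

Answer: M ≅ ℤ/5 ⊕ ℤ/15 ⊕ ℤ/15 ⊕ ℤ/15

Derivation:
rank_ℚ(R)=4; free=4−4=0
SNF(R) diag = [5, 15, 15, 15] → torsion [5, 15, 15, 15]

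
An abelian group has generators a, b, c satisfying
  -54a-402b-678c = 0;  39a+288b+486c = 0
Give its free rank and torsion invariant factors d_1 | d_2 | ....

Answer: M ≅ ℤ^1 ⊕ ℤ/3 ⊕ ℤ/6

Derivation:
rank_ℚ(R)=2; free=3−2=1
SNF(R) diag = [3, 6] → torsion [3, 6]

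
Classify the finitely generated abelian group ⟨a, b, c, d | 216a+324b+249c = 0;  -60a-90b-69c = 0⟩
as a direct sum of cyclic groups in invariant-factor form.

Answer: M ≅ ℤ^2 ⊕ ℤ/3 ⊕ ℤ/6

Derivation:
rank_ℚ(R)=2; free=4−2=2
SNF(R) diag = [3, 6] → torsion [3, 6]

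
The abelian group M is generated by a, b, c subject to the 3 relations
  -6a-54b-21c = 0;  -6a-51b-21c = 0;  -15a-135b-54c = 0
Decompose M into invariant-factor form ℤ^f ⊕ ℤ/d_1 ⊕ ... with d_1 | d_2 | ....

rank_ℚ(R)=3; free=3−3=0
SNF(R) diag = [3, 3, 3] → torsion [3, 3, 3]

Answer: M ≅ ℤ/3 ⊕ ℤ/3 ⊕ ℤ/3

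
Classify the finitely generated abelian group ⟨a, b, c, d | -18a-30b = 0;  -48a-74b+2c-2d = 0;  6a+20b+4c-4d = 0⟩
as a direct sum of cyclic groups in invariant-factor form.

rank_ℚ(R)=3; free=4−3=1
SNF(R) diag = [2, 6, 6] → torsion [2, 6, 6]

Answer: M ≅ ℤ^1 ⊕ ℤ/2 ⊕ ℤ/6 ⊕ ℤ/6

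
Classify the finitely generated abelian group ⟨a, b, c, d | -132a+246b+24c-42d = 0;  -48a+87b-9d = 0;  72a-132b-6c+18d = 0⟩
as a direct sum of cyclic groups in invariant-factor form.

rank_ℚ(R)=3; free=4−3=1
SNF(R) diag = [3, 6, 12] → torsion [3, 6, 12]

Answer: M ≅ ℤ^1 ⊕ ℤ/3 ⊕ ℤ/6 ⊕ ℤ/12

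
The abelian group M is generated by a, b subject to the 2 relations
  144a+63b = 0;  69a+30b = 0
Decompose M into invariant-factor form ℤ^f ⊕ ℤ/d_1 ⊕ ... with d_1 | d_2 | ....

Answer: M ≅ ℤ/3 ⊕ ℤ/9

Derivation:
rank_ℚ(R)=2; free=2−2=0
SNF(R) diag = [3, 9] → torsion [3, 9]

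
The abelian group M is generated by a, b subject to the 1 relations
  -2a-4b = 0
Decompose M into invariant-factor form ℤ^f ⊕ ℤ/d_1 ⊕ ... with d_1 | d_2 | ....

rank_ℚ(R)=1; free=2−1=1
SNF(R) diag = [2] → torsion [2]

Answer: M ≅ ℤ^1 ⊕ ℤ/2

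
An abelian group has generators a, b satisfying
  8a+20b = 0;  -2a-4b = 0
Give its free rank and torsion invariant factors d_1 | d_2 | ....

Answer: M ≅ ℤ/2 ⊕ ℤ/4

Derivation:
rank_ℚ(R)=2; free=2−2=0
SNF(R) diag = [2, 4] → torsion [2, 4]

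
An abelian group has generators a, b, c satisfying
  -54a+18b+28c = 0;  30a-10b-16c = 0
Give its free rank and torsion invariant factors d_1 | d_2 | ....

rank_ℚ(R)=2; free=3−2=1
SNF(R) diag = [2, 4] → torsion [2, 4]

Answer: M ≅ ℤ^1 ⊕ ℤ/2 ⊕ ℤ/4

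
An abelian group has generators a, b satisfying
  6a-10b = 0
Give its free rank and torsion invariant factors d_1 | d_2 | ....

Answer: M ≅ ℤ^1 ⊕ ℤ/2

Derivation:
rank_ℚ(R)=1; free=2−1=1
SNF(R) diag = [2] → torsion [2]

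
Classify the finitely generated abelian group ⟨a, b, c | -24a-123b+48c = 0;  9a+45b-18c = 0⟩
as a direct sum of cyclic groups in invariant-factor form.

rank_ℚ(R)=2; free=3−2=1
SNF(R) diag = [3, 9] → torsion [3, 9]

Answer: M ≅ ℤ^1 ⊕ ℤ/3 ⊕ ℤ/9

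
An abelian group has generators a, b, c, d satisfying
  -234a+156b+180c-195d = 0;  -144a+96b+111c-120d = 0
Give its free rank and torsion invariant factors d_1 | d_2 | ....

rank_ℚ(R)=2; free=4−2=2
SNF(R) diag = [3, 3] → torsion [3, 3]

Answer: M ≅ ℤ^2 ⊕ ℤ/3 ⊕ ℤ/3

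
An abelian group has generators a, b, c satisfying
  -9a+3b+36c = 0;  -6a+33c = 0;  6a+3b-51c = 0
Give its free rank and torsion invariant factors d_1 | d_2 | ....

rank_ℚ(R)=3; free=3−3=0
SNF(R) diag = [3, 3, 9] → torsion [3, 3, 9]

Answer: M ≅ ℤ/3 ⊕ ℤ/3 ⊕ ℤ/9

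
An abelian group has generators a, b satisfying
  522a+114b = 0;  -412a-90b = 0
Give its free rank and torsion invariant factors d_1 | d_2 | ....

rank_ℚ(R)=2; free=2−2=0
SNF(R) diag = [2, 6] → torsion [2, 6]

Answer: M ≅ ℤ/2 ⊕ ℤ/6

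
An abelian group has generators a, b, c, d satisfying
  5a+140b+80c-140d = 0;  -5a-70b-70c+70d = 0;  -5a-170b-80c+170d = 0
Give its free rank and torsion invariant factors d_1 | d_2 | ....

rank_ℚ(R)=3; free=4−3=1
SNF(R) diag = [5, 10, 30] → torsion [5, 10, 30]

Answer: M ≅ ℤ^1 ⊕ ℤ/5 ⊕ ℤ/10 ⊕ ℤ/30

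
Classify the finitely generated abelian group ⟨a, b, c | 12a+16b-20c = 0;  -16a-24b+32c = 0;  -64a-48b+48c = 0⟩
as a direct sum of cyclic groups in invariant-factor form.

Answer: M ≅ ℤ/4 ⊕ ℤ/8 ⊕ ℤ/16

Derivation:
rank_ℚ(R)=3; free=3−3=0
SNF(R) diag = [4, 8, 16] → torsion [4, 8, 16]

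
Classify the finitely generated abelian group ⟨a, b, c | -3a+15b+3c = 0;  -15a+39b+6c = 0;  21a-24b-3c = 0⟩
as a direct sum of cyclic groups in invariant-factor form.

Answer: M ≅ ℤ/3 ⊕ ℤ/9 ⊕ ℤ/9

Derivation:
rank_ℚ(R)=3; free=3−3=0
SNF(R) diag = [3, 9, 9] → torsion [3, 9, 9]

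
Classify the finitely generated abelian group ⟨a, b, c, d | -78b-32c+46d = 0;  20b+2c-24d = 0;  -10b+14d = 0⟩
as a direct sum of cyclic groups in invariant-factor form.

rank_ℚ(R)=3; free=4−3=1
SNF(R) diag = [2, 2, 4] → torsion [2, 2, 4]

Answer: M ≅ ℤ^1 ⊕ ℤ/2 ⊕ ℤ/2 ⊕ ℤ/4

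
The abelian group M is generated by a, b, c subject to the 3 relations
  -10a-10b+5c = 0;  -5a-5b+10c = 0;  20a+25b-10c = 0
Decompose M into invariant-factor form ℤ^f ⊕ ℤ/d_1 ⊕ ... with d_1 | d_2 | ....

Answer: M ≅ ℤ/5 ⊕ ℤ/5 ⊕ ℤ/15

Derivation:
rank_ℚ(R)=3; free=3−3=0
SNF(R) diag = [5, 5, 15] → torsion [5, 5, 15]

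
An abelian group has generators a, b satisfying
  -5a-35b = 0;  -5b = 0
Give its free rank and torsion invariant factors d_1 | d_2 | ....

Answer: M ≅ ℤ/5 ⊕ ℤ/5

Derivation:
rank_ℚ(R)=2; free=2−2=0
SNF(R) diag = [5, 5] → torsion [5, 5]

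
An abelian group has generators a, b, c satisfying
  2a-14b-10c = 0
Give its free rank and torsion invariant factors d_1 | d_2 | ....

Answer: M ≅ ℤ^2 ⊕ ℤ/2

Derivation:
rank_ℚ(R)=1; free=3−1=2
SNF(R) diag = [2] → torsion [2]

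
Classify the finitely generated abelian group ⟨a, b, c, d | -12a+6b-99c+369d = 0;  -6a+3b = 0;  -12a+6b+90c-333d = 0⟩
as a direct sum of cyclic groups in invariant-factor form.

rank_ℚ(R)=3; free=4−3=1
SNF(R) diag = [3, 9, 27] → torsion [3, 9, 27]

Answer: M ≅ ℤ^1 ⊕ ℤ/3 ⊕ ℤ/9 ⊕ ℤ/27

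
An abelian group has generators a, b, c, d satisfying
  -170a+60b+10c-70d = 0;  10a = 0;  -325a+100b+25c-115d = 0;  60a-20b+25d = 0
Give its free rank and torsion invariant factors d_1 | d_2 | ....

Answer: M ≅ ℤ/5 ⊕ ℤ/5 ⊕ ℤ/10 ⊕ ℤ/20

Derivation:
rank_ℚ(R)=4; free=4−4=0
SNF(R) diag = [5, 5, 10, 20] → torsion [5, 5, 10, 20]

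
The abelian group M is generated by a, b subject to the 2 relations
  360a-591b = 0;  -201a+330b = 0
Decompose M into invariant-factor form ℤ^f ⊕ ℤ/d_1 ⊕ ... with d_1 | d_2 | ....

rank_ℚ(R)=2; free=2−2=0
SNF(R) diag = [3, 3] → torsion [3, 3]

Answer: M ≅ ℤ/3 ⊕ ℤ/3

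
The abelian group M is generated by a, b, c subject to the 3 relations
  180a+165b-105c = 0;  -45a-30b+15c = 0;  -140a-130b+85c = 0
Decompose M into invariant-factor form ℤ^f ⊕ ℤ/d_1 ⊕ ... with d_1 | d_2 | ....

rank_ℚ(R)=3; free=3−3=0
SNF(R) diag = [5, 15, 45] → torsion [5, 15, 45]

Answer: M ≅ ℤ/5 ⊕ ℤ/15 ⊕ ℤ/45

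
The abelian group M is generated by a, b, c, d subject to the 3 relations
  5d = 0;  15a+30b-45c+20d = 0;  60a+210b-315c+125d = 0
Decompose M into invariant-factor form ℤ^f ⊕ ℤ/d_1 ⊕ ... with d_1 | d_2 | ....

rank_ℚ(R)=3; free=4−3=1
SNF(R) diag = [5, 15, 45] → torsion [5, 15, 45]

Answer: M ≅ ℤ^1 ⊕ ℤ/5 ⊕ ℤ/15 ⊕ ℤ/45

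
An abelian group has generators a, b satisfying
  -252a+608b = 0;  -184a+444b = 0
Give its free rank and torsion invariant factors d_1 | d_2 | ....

Answer: M ≅ ℤ/4 ⊕ ℤ/4

Derivation:
rank_ℚ(R)=2; free=2−2=0
SNF(R) diag = [4, 4] → torsion [4, 4]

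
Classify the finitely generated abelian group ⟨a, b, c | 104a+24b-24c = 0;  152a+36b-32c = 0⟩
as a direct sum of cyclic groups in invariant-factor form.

Answer: M ≅ ℤ^1 ⊕ ℤ/4 ⊕ ℤ/8

Derivation:
rank_ℚ(R)=2; free=3−2=1
SNF(R) diag = [4, 8] → torsion [4, 8]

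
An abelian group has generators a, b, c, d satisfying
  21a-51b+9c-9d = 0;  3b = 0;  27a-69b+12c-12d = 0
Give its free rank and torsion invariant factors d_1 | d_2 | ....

Answer: M ≅ ℤ^1 ⊕ ℤ/3 ⊕ ℤ/3 ⊕ ℤ/3

Derivation:
rank_ℚ(R)=3; free=4−3=1
SNF(R) diag = [3, 3, 3] → torsion [3, 3, 3]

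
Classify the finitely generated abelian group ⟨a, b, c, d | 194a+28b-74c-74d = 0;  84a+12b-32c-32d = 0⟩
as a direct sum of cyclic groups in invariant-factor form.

rank_ℚ(R)=2; free=4−2=2
SNF(R) diag = [2, 4] → torsion [2, 4]

Answer: M ≅ ℤ^2 ⊕ ℤ/2 ⊕ ℤ/4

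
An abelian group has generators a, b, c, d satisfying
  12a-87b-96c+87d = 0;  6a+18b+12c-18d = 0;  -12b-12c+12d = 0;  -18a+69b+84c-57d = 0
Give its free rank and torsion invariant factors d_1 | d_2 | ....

Answer: M ≅ ℤ/3 ⊕ ℤ/6 ⊕ ℤ/12 ⊕ ℤ/12

Derivation:
rank_ℚ(R)=4; free=4−4=0
SNF(R) diag = [3, 6, 12, 12] → torsion [3, 6, 12, 12]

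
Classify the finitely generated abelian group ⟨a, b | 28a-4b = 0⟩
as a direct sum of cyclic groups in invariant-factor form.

Answer: M ≅ ℤ^1 ⊕ ℤ/4

Derivation:
rank_ℚ(R)=1; free=2−1=1
SNF(R) diag = [4] → torsion [4]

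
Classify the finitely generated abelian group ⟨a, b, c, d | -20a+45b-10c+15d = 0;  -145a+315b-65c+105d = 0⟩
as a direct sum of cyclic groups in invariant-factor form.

Answer: M ≅ ℤ^2 ⊕ ℤ/5 ⊕ ℤ/15

Derivation:
rank_ℚ(R)=2; free=4−2=2
SNF(R) diag = [5, 15] → torsion [5, 15]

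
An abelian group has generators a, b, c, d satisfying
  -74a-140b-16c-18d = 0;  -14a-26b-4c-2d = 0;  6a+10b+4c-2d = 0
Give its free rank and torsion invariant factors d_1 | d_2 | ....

rank_ℚ(R)=3; free=4−3=1
SNF(R) diag = [2, 2, 4] → torsion [2, 2, 4]

Answer: M ≅ ℤ^1 ⊕ ℤ/2 ⊕ ℤ/2 ⊕ ℤ/4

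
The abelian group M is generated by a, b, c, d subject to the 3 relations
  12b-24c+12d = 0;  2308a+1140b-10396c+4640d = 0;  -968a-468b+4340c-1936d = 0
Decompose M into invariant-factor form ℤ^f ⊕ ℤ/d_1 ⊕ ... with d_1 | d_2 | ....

Answer: M ≅ ℤ^1 ⊕ ℤ/4 ⊕ ℤ/12 ⊕ ℤ/36

Derivation:
rank_ℚ(R)=3; free=4−3=1
SNF(R) diag = [4, 12, 36] → torsion [4, 12, 36]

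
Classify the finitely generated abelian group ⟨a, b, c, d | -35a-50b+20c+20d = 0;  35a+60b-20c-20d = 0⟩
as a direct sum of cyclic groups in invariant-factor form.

rank_ℚ(R)=2; free=4−2=2
SNF(R) diag = [5, 10] → torsion [5, 10]

Answer: M ≅ ℤ^2 ⊕ ℤ/5 ⊕ ℤ/10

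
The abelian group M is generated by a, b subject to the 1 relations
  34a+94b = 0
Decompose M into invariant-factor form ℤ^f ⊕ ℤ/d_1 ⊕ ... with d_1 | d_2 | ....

rank_ℚ(R)=1; free=2−1=1
SNF(R) diag = [2] → torsion [2]

Answer: M ≅ ℤ^1 ⊕ ℤ/2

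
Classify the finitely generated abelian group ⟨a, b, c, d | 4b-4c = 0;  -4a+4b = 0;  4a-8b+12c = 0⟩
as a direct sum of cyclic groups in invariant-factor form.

rank_ℚ(R)=3; free=4−3=1
SNF(R) diag = [4, 4, 8] → torsion [4, 4, 8]

Answer: M ≅ ℤ^1 ⊕ ℤ/4 ⊕ ℤ/4 ⊕ ℤ/8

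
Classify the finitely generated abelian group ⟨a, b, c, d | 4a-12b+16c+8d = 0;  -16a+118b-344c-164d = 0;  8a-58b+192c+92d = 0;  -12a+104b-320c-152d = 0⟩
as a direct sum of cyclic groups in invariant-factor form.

Answer: M ≅ ℤ/2 ⊕ ℤ/4 ⊕ ℤ/8 ⊕ ℤ/24

Derivation:
rank_ℚ(R)=4; free=4−4=0
SNF(R) diag = [2, 4, 8, 24] → torsion [2, 4, 8, 24]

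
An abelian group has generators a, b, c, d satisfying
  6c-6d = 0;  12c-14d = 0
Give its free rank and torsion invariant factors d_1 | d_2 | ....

Answer: M ≅ ℤ^2 ⊕ ℤ/2 ⊕ ℤ/6

Derivation:
rank_ℚ(R)=2; free=4−2=2
SNF(R) diag = [2, 6] → torsion [2, 6]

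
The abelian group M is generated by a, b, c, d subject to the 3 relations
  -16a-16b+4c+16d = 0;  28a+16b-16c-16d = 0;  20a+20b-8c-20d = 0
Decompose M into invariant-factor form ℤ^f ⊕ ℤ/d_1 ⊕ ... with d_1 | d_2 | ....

Answer: M ≅ ℤ^1 ⊕ ℤ/4 ⊕ ℤ/12 ⊕ ℤ/12

Derivation:
rank_ℚ(R)=3; free=4−3=1
SNF(R) diag = [4, 12, 12] → torsion [4, 12, 12]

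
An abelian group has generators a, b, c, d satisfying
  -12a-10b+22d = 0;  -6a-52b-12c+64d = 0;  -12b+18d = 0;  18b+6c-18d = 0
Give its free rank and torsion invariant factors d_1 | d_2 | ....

Answer: M ≅ ℤ/2 ⊕ ℤ/6 ⊕ ℤ/6 ⊕ ℤ/6

Derivation:
rank_ℚ(R)=4; free=4−4=0
SNF(R) diag = [2, 6, 6, 6] → torsion [2, 6, 6, 6]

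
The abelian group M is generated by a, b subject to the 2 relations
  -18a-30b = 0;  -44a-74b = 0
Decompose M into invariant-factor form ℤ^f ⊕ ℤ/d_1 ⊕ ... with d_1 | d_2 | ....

rank_ℚ(R)=2; free=2−2=0
SNF(R) diag = [2, 6] → torsion [2, 6]

Answer: M ≅ ℤ/2 ⊕ ℤ/6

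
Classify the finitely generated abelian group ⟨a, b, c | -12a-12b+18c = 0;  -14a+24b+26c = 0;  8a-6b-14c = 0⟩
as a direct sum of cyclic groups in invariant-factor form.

Answer: M ≅ ℤ/2 ⊕ ℤ/6 ⊕ ℤ/6

Derivation:
rank_ℚ(R)=3; free=3−3=0
SNF(R) diag = [2, 6, 6] → torsion [2, 6, 6]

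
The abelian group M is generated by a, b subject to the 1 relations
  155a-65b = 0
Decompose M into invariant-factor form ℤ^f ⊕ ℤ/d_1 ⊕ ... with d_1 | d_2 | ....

Answer: M ≅ ℤ^1 ⊕ ℤ/5

Derivation:
rank_ℚ(R)=1; free=2−1=1
SNF(R) diag = [5] → torsion [5]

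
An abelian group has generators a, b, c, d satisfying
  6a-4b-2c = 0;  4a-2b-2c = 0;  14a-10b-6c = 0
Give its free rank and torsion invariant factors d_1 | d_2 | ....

rank_ℚ(R)=3; free=4−3=1
SNF(R) diag = [2, 2, 2] → torsion [2, 2, 2]

Answer: M ≅ ℤ^1 ⊕ ℤ/2 ⊕ ℤ/2 ⊕ ℤ/2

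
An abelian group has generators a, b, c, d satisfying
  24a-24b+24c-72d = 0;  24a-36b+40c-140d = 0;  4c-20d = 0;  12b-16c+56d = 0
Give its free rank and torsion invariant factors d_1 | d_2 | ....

Answer: M ≅ ℤ/4 ⊕ ℤ/12 ⊕ ℤ/12 ⊕ ℤ/24

Derivation:
rank_ℚ(R)=4; free=4−4=0
SNF(R) diag = [4, 12, 12, 24] → torsion [4, 12, 12, 24]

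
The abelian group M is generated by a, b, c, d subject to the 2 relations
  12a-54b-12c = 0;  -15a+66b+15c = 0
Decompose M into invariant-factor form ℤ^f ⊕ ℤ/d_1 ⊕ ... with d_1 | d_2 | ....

rank_ℚ(R)=2; free=4−2=2
SNF(R) diag = [3, 6] → torsion [3, 6]

Answer: M ≅ ℤ^2 ⊕ ℤ/3 ⊕ ℤ/6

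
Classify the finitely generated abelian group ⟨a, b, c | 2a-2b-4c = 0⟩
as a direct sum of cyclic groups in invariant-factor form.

Answer: M ≅ ℤ^2 ⊕ ℤ/2

Derivation:
rank_ℚ(R)=1; free=3−1=2
SNF(R) diag = [2] → torsion [2]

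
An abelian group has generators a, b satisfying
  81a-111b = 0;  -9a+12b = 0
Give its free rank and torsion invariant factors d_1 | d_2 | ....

rank_ℚ(R)=2; free=2−2=0
SNF(R) diag = [3, 9] → torsion [3, 9]

Answer: M ≅ ℤ/3 ⊕ ℤ/9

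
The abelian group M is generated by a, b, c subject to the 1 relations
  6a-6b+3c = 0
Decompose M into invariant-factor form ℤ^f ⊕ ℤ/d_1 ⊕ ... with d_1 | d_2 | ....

Answer: M ≅ ℤ^2 ⊕ ℤ/3

Derivation:
rank_ℚ(R)=1; free=3−1=2
SNF(R) diag = [3] → torsion [3]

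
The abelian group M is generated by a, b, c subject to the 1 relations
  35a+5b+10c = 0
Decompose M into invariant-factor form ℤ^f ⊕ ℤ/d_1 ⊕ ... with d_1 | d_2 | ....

Answer: M ≅ ℤ^2 ⊕ ℤ/5

Derivation:
rank_ℚ(R)=1; free=3−1=2
SNF(R) diag = [5] → torsion [5]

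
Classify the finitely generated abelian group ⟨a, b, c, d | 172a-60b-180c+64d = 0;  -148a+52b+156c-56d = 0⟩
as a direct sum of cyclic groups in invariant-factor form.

Answer: M ≅ ℤ^2 ⊕ ℤ/4 ⊕ ℤ/8

Derivation:
rank_ℚ(R)=2; free=4−2=2
SNF(R) diag = [4, 8] → torsion [4, 8]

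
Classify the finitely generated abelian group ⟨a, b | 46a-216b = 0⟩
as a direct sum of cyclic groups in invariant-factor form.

rank_ℚ(R)=1; free=2−1=1
SNF(R) diag = [2] → torsion [2]

Answer: M ≅ ℤ^1 ⊕ ℤ/2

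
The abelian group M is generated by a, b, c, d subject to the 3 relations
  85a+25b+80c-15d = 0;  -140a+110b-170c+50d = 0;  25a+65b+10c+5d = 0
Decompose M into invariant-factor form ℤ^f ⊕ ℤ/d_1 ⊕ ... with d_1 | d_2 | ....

rank_ℚ(R)=3; free=4−3=1
SNF(R) diag = [5, 10, 30] → torsion [5, 10, 30]

Answer: M ≅ ℤ^1 ⊕ ℤ/5 ⊕ ℤ/10 ⊕ ℤ/30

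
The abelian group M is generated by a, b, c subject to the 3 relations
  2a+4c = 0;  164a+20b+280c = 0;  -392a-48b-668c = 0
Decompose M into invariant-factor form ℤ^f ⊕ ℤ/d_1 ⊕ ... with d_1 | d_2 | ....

Answer: M ≅ ℤ/2 ⊕ ℤ/4 ⊕ ℤ/4

Derivation:
rank_ℚ(R)=3; free=3−3=0
SNF(R) diag = [2, 4, 4] → torsion [2, 4, 4]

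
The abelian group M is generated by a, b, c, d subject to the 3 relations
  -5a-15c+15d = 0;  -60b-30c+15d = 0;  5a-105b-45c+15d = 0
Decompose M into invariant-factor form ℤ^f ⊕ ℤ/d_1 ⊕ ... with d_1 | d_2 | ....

Answer: M ≅ ℤ^1 ⊕ ℤ/5 ⊕ ℤ/15 ⊕ ℤ/15

Derivation:
rank_ℚ(R)=3; free=4−3=1
SNF(R) diag = [5, 15, 15] → torsion [5, 15, 15]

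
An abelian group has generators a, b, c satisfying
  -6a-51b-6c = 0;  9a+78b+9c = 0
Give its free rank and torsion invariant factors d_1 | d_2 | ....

rank_ℚ(R)=2; free=3−2=1
SNF(R) diag = [3, 3] → torsion [3, 3]

Answer: M ≅ ℤ^1 ⊕ ℤ/3 ⊕ ℤ/3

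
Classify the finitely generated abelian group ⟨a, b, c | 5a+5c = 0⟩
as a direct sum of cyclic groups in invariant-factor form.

rank_ℚ(R)=1; free=3−1=2
SNF(R) diag = [5] → torsion [5]

Answer: M ≅ ℤ^2 ⊕ ℤ/5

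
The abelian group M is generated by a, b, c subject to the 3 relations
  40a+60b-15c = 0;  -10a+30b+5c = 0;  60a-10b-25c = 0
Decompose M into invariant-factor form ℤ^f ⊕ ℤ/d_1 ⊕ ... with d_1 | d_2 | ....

rank_ℚ(R)=3; free=3−3=0
SNF(R) diag = [5, 10, 10] → torsion [5, 10, 10]

Answer: M ≅ ℤ/5 ⊕ ℤ/10 ⊕ ℤ/10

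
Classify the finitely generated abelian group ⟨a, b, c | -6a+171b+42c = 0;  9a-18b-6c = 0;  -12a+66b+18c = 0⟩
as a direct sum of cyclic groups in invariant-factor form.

rank_ℚ(R)=3; free=3−3=0
SNF(R) diag = [3, 3, 6] → torsion [3, 3, 6]

Answer: M ≅ ℤ/3 ⊕ ℤ/3 ⊕ ℤ/6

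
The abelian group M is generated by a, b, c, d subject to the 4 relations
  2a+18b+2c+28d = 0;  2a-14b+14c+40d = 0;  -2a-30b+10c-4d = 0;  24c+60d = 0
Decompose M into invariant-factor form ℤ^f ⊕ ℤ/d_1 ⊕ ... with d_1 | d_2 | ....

rank_ℚ(R)=4; free=4−4=0
SNF(R) diag = [2, 4, 12, 12] → torsion [2, 4, 12, 12]

Answer: M ≅ ℤ/2 ⊕ ℤ/4 ⊕ ℤ/12 ⊕ ℤ/12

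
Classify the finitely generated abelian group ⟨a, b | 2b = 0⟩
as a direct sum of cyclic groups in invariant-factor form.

Answer: M ≅ ℤ^1 ⊕ ℤ/2

Derivation:
rank_ℚ(R)=1; free=2−1=1
SNF(R) diag = [2] → torsion [2]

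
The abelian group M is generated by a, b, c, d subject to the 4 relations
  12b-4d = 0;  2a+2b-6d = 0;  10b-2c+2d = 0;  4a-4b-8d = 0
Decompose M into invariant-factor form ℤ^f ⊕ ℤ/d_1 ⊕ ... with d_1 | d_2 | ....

Answer: M ≅ ℤ/2 ⊕ ℤ/2 ⊕ ℤ/4 ⊕ ℤ/4

Derivation:
rank_ℚ(R)=4; free=4−4=0
SNF(R) diag = [2, 2, 4, 4] → torsion [2, 2, 4, 4]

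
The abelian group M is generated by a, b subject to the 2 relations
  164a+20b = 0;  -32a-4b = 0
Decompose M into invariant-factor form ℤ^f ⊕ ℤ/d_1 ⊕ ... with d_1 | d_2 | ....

Answer: M ≅ ℤ/4 ⊕ ℤ/4

Derivation:
rank_ℚ(R)=2; free=2−2=0
SNF(R) diag = [4, 4] → torsion [4, 4]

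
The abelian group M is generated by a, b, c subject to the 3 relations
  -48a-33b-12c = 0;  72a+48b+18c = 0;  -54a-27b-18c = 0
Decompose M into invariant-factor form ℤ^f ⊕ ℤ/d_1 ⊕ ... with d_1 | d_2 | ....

Answer: M ≅ ℤ/3 ⊕ ℤ/6 ⊕ ℤ/18

Derivation:
rank_ℚ(R)=3; free=3−3=0
SNF(R) diag = [3, 6, 18] → torsion [3, 6, 18]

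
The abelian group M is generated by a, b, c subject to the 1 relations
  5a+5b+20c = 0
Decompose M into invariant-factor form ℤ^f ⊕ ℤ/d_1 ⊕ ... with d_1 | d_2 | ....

rank_ℚ(R)=1; free=3−1=2
SNF(R) diag = [5] → torsion [5]

Answer: M ≅ ℤ^2 ⊕ ℤ/5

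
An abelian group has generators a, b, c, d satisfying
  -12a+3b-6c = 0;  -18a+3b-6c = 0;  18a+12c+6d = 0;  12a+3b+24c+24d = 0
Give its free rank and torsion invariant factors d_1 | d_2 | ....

Answer: M ≅ ℤ/3 ⊕ ℤ/6 ⊕ ℤ/6 ⊕ ℤ/18

Derivation:
rank_ℚ(R)=4; free=4−4=0
SNF(R) diag = [3, 6, 6, 18] → torsion [3, 6, 6, 18]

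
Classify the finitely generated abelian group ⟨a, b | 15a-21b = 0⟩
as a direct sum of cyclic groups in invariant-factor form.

rank_ℚ(R)=1; free=2−1=1
SNF(R) diag = [3] → torsion [3]

Answer: M ≅ ℤ^1 ⊕ ℤ/3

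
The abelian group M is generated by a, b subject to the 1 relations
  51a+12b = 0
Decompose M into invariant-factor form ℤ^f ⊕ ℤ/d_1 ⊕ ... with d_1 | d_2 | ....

Answer: M ≅ ℤ^1 ⊕ ℤ/3

Derivation:
rank_ℚ(R)=1; free=2−1=1
SNF(R) diag = [3] → torsion [3]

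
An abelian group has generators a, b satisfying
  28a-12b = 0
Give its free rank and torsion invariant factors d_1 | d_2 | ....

rank_ℚ(R)=1; free=2−1=1
SNF(R) diag = [4] → torsion [4]

Answer: M ≅ ℤ^1 ⊕ ℤ/4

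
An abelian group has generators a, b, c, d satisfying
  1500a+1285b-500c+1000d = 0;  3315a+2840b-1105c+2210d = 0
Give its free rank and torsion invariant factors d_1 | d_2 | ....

Answer: M ≅ ℤ^2 ⊕ ℤ/5 ⊕ ℤ/15

Derivation:
rank_ℚ(R)=2; free=4−2=2
SNF(R) diag = [5, 15] → torsion [5, 15]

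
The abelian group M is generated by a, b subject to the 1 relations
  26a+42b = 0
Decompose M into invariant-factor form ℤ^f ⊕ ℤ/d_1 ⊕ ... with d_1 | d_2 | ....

rank_ℚ(R)=1; free=2−1=1
SNF(R) diag = [2] → torsion [2]

Answer: M ≅ ℤ^1 ⊕ ℤ/2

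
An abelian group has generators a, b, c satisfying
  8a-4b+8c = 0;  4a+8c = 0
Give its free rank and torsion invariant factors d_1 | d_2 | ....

Answer: M ≅ ℤ^1 ⊕ ℤ/4 ⊕ ℤ/4

Derivation:
rank_ℚ(R)=2; free=3−2=1
SNF(R) diag = [4, 4] → torsion [4, 4]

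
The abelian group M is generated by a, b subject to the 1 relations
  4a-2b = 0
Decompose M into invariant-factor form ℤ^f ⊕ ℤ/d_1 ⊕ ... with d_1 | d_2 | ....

rank_ℚ(R)=1; free=2−1=1
SNF(R) diag = [2] → torsion [2]

Answer: M ≅ ℤ^1 ⊕ ℤ/2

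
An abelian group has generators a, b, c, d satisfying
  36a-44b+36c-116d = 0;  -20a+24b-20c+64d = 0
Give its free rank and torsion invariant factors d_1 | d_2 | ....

rank_ℚ(R)=2; free=4−2=2
SNF(R) diag = [4, 4] → torsion [4, 4]

Answer: M ≅ ℤ^2 ⊕ ℤ/4 ⊕ ℤ/4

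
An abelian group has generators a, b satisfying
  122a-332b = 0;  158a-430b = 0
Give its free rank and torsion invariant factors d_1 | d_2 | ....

Answer: M ≅ ℤ/2 ⊕ ℤ/2

Derivation:
rank_ℚ(R)=2; free=2−2=0
SNF(R) diag = [2, 2] → torsion [2, 2]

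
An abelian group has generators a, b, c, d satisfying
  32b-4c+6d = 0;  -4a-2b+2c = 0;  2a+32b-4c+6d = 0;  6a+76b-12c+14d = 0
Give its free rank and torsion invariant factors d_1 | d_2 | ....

Answer: M ≅ ℤ/2 ⊕ ℤ/2 ⊕ ℤ/2 ⊕ ℤ/4

Derivation:
rank_ℚ(R)=4; free=4−4=0
SNF(R) diag = [2, 2, 2, 4] → torsion [2, 2, 2, 4]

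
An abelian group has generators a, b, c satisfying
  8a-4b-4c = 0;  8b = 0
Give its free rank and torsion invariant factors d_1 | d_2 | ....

Answer: M ≅ ℤ^1 ⊕ ℤ/4 ⊕ ℤ/8

Derivation:
rank_ℚ(R)=2; free=3−2=1
SNF(R) diag = [4, 8] → torsion [4, 8]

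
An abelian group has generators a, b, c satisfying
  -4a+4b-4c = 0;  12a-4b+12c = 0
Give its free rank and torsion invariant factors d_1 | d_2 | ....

Answer: M ≅ ℤ^1 ⊕ ℤ/4 ⊕ ℤ/8

Derivation:
rank_ℚ(R)=2; free=3−2=1
SNF(R) diag = [4, 8] → torsion [4, 8]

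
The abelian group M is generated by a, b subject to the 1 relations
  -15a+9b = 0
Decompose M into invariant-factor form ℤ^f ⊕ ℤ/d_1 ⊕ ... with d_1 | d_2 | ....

Answer: M ≅ ℤ^1 ⊕ ℤ/3

Derivation:
rank_ℚ(R)=1; free=2−1=1
SNF(R) diag = [3] → torsion [3]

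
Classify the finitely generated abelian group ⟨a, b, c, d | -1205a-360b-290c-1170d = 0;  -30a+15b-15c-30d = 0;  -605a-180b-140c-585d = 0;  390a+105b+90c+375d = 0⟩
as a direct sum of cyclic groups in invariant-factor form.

rank_ℚ(R)=4; free=4−4=0
SNF(R) diag = [5, 15, 45, 45] → torsion [5, 15, 45, 45]

Answer: M ≅ ℤ/5 ⊕ ℤ/15 ⊕ ℤ/45 ⊕ ℤ/45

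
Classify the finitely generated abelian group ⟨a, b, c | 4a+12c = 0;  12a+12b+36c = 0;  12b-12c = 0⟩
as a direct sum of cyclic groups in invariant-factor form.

Answer: M ≅ ℤ/4 ⊕ ℤ/12 ⊕ ℤ/12

Derivation:
rank_ℚ(R)=3; free=3−3=0
SNF(R) diag = [4, 12, 12] → torsion [4, 12, 12]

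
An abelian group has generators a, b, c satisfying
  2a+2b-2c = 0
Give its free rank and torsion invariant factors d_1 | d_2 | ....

rank_ℚ(R)=1; free=3−1=2
SNF(R) diag = [2] → torsion [2]

Answer: M ≅ ℤ^2 ⊕ ℤ/2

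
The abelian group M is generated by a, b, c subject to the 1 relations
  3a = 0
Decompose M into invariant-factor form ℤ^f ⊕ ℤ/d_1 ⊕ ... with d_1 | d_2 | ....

rank_ℚ(R)=1; free=3−1=2
SNF(R) diag = [3] → torsion [3]

Answer: M ≅ ℤ^2 ⊕ ℤ/3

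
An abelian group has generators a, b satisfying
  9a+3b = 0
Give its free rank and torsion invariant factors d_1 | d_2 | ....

rank_ℚ(R)=1; free=2−1=1
SNF(R) diag = [3] → torsion [3]

Answer: M ≅ ℤ^1 ⊕ ℤ/3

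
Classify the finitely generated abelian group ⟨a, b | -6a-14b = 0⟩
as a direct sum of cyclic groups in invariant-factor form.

Answer: M ≅ ℤ^1 ⊕ ℤ/2

Derivation:
rank_ℚ(R)=1; free=2−1=1
SNF(R) diag = [2] → torsion [2]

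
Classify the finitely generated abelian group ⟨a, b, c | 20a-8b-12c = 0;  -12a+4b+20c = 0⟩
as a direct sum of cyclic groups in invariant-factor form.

rank_ℚ(R)=2; free=3−2=1
SNF(R) diag = [4, 4] → torsion [4, 4]

Answer: M ≅ ℤ^1 ⊕ ℤ/4 ⊕ ℤ/4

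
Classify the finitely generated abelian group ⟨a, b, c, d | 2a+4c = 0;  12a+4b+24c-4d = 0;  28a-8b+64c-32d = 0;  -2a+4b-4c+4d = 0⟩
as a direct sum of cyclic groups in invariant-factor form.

Answer: M ≅ ℤ/2 ⊕ ℤ/4 ⊕ ℤ/8 ⊕ ℤ/8

Derivation:
rank_ℚ(R)=4; free=4−4=0
SNF(R) diag = [2, 4, 8, 8] → torsion [2, 4, 8, 8]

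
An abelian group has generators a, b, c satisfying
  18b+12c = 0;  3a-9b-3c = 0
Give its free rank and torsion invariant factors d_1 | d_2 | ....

Answer: M ≅ ℤ^1 ⊕ ℤ/3 ⊕ ℤ/6

Derivation:
rank_ℚ(R)=2; free=3−2=1
SNF(R) diag = [3, 6] → torsion [3, 6]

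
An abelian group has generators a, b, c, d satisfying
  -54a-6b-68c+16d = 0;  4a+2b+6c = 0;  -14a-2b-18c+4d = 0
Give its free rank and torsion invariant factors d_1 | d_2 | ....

Answer: M ≅ ℤ^1 ⊕ ℤ/2 ⊕ ℤ/2 ⊕ ℤ/2

Derivation:
rank_ℚ(R)=3; free=4−3=1
SNF(R) diag = [2, 2, 2] → torsion [2, 2, 2]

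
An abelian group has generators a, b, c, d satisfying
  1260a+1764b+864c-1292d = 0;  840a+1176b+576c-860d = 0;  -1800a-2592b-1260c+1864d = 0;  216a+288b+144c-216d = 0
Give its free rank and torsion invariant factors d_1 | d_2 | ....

Answer: M ≅ ℤ/4 ⊕ ℤ/12 ⊕ ℤ/36 ⊕ ℤ/72

Derivation:
rank_ℚ(R)=4; free=4−4=0
SNF(R) diag = [4, 12, 36, 72] → torsion [4, 12, 36, 72]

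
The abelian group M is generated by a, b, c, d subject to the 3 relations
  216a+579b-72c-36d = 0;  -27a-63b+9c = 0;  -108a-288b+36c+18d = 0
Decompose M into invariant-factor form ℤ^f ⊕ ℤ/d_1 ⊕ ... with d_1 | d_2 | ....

Answer: M ≅ ℤ^1 ⊕ ℤ/3 ⊕ ℤ/9 ⊕ ℤ/18

Derivation:
rank_ℚ(R)=3; free=4−3=1
SNF(R) diag = [3, 9, 18] → torsion [3, 9, 18]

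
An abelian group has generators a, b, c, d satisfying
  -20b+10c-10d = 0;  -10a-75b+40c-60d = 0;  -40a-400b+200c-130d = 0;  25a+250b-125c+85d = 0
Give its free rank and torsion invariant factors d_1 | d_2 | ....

Answer: M ≅ ℤ/5 ⊕ ℤ/5 ⊕ ℤ/10 ⊕ ℤ/30

Derivation:
rank_ℚ(R)=4; free=4−4=0
SNF(R) diag = [5, 5, 10, 30] → torsion [5, 5, 10, 30]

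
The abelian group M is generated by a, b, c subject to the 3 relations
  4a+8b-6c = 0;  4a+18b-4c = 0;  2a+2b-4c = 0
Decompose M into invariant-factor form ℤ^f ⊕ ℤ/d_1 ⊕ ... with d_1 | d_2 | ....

Answer: M ≅ ℤ/2 ⊕ ℤ/2 ⊕ ℤ/6

Derivation:
rank_ℚ(R)=3; free=3−3=0
SNF(R) diag = [2, 2, 6] → torsion [2, 2, 6]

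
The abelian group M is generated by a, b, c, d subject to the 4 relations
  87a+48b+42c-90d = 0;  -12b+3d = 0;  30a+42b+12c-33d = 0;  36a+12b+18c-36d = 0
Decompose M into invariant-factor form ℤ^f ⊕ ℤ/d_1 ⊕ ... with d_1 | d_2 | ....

Answer: M ≅ ℤ/3 ⊕ ℤ/3 ⊕ ℤ/6 ⊕ ℤ/18

Derivation:
rank_ℚ(R)=4; free=4−4=0
SNF(R) diag = [3, 3, 6, 18] → torsion [3, 3, 6, 18]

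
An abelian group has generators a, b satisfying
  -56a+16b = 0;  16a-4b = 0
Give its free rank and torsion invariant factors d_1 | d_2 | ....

rank_ℚ(R)=2; free=2−2=0
SNF(R) diag = [4, 8] → torsion [4, 8]

Answer: M ≅ ℤ/4 ⊕ ℤ/8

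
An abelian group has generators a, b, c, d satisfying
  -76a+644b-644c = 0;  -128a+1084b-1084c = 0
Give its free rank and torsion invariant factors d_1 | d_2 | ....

rank_ℚ(R)=2; free=4−2=2
SNF(R) diag = [4, 12] → torsion [4, 12]

Answer: M ≅ ℤ^2 ⊕ ℤ/4 ⊕ ℤ/12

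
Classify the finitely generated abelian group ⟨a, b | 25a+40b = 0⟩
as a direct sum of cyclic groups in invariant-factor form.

Answer: M ≅ ℤ^1 ⊕ ℤ/5

Derivation:
rank_ℚ(R)=1; free=2−1=1
SNF(R) diag = [5] → torsion [5]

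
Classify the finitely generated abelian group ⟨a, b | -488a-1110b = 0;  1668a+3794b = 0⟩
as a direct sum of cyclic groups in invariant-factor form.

Answer: M ≅ ℤ/2 ⊕ ℤ/4

Derivation:
rank_ℚ(R)=2; free=2−2=0
SNF(R) diag = [2, 4] → torsion [2, 4]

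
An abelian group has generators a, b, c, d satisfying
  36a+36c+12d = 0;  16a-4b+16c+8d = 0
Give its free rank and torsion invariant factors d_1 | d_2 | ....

rank_ℚ(R)=2; free=4−2=2
SNF(R) diag = [4, 12] → torsion [4, 12]

Answer: M ≅ ℤ^2 ⊕ ℤ/4 ⊕ ℤ/12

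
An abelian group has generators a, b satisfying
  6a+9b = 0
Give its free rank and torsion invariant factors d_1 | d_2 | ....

rank_ℚ(R)=1; free=2−1=1
SNF(R) diag = [3] → torsion [3]

Answer: M ≅ ℤ^1 ⊕ ℤ/3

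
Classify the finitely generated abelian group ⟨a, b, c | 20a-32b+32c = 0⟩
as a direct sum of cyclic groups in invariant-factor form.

rank_ℚ(R)=1; free=3−1=2
SNF(R) diag = [4] → torsion [4]

Answer: M ≅ ℤ^2 ⊕ ℤ/4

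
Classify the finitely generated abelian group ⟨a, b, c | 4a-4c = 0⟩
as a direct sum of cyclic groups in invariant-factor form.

rank_ℚ(R)=1; free=3−1=2
SNF(R) diag = [4] → torsion [4]

Answer: M ≅ ℤ^2 ⊕ ℤ/4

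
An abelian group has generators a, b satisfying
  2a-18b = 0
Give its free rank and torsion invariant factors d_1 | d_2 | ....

rank_ℚ(R)=1; free=2−1=1
SNF(R) diag = [2] → torsion [2]

Answer: M ≅ ℤ^1 ⊕ ℤ/2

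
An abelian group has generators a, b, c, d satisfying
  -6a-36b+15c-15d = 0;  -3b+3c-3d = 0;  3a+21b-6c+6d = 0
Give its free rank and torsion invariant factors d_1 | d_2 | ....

rank_ℚ(R)=3; free=4−3=1
SNF(R) diag = [3, 3, 9] → torsion [3, 3, 9]

Answer: M ≅ ℤ^1 ⊕ ℤ/3 ⊕ ℤ/3 ⊕ ℤ/9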